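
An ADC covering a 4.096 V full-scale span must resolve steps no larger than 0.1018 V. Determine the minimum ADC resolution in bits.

6 bits

Number of steps required ≥ 4.096 V / 0.1018 V = 40.24.
Need 2^N ≥ 40.24; 2^5 = 32, 2^6 = 64.
Minimum N = 6.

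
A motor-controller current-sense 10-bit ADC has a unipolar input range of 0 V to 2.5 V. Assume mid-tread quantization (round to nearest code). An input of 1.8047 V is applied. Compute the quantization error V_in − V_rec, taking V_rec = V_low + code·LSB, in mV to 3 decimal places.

LSB = 2.5/2^10 = 2.441 mV.
(V_in − V_low)/LSB = (1.8047 − 0)/0.00244141 = 739.2051 → code 739 (round).
Code 739 maps back to 0 + 739×0.00244141 V = 1.8041992 V.
Error = 1.8047 − 1.8041992 = 0.000500781 V = 0.501 mV.

0.501 mV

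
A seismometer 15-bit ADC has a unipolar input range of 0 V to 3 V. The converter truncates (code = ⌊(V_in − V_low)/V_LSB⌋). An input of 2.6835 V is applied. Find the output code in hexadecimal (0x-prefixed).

code 0x727E (decimal 29310)

With 32768 levels over 3 V, one step is 91.55 µV.
(2.6835 − 0) / 9.15527e-05 = 29310.976 LSBs.
Floor → code 29310.
In hexadecimal (0x-prefixed): 0x727E.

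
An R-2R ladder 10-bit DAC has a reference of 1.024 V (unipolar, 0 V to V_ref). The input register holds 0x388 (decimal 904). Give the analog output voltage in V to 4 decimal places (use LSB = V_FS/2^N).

LSB = 1.024 V / 2^10 = 1.000 mV.
Code 0x388 = 904 decimal.
V_out = 0 + 904 × 0.001 V = 0.904 V.

0.9040 V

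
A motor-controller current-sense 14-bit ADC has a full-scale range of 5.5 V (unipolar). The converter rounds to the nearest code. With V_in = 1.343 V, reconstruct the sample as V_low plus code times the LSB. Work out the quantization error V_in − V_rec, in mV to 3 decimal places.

-0.109 mV

Step size: 5.5 V ÷ 2^14 = 335.69 µV.
Scaled input = 4000.6749 LSBs, so code = 4001.
Code 4001 maps back to 0 + 4001×0.000335693 V = 1.3431091 V.
Difference: -0.000109131 V → -0.109 mV.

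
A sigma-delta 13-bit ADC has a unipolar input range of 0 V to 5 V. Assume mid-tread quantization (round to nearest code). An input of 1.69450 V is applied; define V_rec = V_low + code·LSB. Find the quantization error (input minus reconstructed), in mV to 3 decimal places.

LSB = 5/2^13 = 0.610 mV.
(V_in − V_low)/LSB = (1.69450 − 0)/0.000610352 = 2776.2688 → code 2776 (round).
Reconstructed: 1.6943359 V.
Difference: 0.000164063 V → 0.164 mV.

0.164 mV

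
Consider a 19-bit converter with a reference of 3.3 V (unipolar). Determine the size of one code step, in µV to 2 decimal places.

Full-scale span = 3.3 V.
LSB = 3.3 / 2^19 = 3.3 / 524288 = 6.29425e-06 V = 6.29 µV.

6.29 µV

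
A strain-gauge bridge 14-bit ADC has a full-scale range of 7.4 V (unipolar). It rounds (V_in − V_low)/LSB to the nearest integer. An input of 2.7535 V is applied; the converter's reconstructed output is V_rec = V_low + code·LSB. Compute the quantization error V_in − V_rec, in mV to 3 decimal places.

One LSB is 7.4 V / 16384 = 451.66 µV.
(V_in − V_low)/LSB = (2.7535 − 0)/0.00045166 = 6096.3978 → code 6096 (round).
V_rec = 0 + 6096·0.00045166 = 2.7533203 V.
Error = 2.7535 − 2.7533203 = 0.000179687 V = 0.180 mV.

0.180 mV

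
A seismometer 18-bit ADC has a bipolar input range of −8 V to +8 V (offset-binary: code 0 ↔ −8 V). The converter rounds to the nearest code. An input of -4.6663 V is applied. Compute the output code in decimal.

code 54619

With 262144 levels over 16 V, one step is 61.04 µV.
Input sits at 54619.341 steps above V_low.
So the output code is 54619.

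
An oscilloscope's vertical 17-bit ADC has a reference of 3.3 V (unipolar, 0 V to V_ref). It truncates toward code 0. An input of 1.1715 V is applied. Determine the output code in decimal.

code 46530

Full-scale span = 3.3 V; LSB = 3.3/2^17 = 25.18 µV.
(V_in − V_low)/LSB = (1.1715 − 0) / 2.5177e-05 = 46530.560.
Floor → code 46530.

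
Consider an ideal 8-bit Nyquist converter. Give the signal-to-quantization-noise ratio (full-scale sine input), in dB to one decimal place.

49.9 dB

SNR ≈ 6.02·N + 1.76 dB = 6.02·8 + 1.76 = 49.92 dB.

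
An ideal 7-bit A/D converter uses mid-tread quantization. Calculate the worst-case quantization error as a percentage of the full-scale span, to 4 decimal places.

Rounding → worst-case error = ½ LSB = V_FS/2^8, so 100/256 = 0.390625 % of full scale.

0.3906 %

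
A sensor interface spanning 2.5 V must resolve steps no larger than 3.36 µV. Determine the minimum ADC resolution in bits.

Number of steps required ≥ 2.5 V / 3.36 µV = 744047.62.
Need 2^N ≥ 744047.62; 2^19 = 524288, 2^20 = 1048576.
Minimum N = 20.

20 bits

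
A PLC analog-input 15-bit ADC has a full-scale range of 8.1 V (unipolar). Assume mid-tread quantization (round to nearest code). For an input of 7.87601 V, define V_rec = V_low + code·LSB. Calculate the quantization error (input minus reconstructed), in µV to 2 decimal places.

-33.70 µV

One LSB is 8.1 V / 32768 = 247.19 µV.
Scaled input = 31861.8637 LSBs, so code = 31862.
Reconstructed: 7.8760437 V.
Difference: -3.37012e-05 V → -33.70 µV.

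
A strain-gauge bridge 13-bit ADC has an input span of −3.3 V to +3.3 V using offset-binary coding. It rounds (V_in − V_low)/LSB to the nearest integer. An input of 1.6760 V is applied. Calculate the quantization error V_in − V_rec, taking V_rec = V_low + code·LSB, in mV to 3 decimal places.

0.219 mV

Step size: 6.6 V ÷ 2^13 = 0.806 mV.
(1.6760 − (−3.3))/0.000805664 = 6176.2715; round gives code 6176.
V_rec = (−3.3) + 6176·0.000805664 = 1.6757812 V.
Difference: 0.00021875 V → 0.219 mV.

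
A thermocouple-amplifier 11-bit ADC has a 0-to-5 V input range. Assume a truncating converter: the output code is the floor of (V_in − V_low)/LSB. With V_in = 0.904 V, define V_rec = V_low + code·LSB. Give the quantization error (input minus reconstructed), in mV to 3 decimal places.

LSB = 5/2^11 = 2.441 mV.
(V_in − V_low)/LSB = (0.904 − 0)/0.00244141 = 370.2784 → code 370 (floor).
Reconstructed: 0.90332031 V.
Difference: 0.000679687 V → 0.680 mV.

0.680 mV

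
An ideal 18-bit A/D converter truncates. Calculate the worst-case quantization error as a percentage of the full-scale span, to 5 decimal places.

Truncating → worst-case error = 1 LSB = V_FS/2^18, so 100/262144 = 0.00038147 % of full scale.

0.00038 %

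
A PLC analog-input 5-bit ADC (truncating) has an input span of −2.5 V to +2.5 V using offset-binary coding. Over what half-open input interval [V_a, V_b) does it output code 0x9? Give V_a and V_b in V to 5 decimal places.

LSB = 5/2^5 = 156.250 mV.
Code 0x9 = 9 decimal.
V_a = V_low + 9·LSB = -1.09375 V; V_b = V_low + 10·LSB = -0.9375 V.

[-1.09375 V, -0.93750 V)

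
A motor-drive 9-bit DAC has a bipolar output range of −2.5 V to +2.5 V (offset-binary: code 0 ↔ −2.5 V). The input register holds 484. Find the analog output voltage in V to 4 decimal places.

2.2266 V

LSB = 5 V / 2^9 = 9.766 mV.
V_out = (−2.5) + 484 × 0.00976562 V = 2.22656 V.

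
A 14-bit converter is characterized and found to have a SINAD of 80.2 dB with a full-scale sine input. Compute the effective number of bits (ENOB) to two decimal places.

13.03 bits

ENOB = (SINAD − 1.76) / 6.02 = (80.2 − 1.76)/6.02 = 13.030.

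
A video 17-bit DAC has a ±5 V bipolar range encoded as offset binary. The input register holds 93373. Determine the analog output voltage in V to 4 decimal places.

2.1238 V

LSB = 10 V / 2^17 = 76.29 µV.
V_out = (−5) + 93373 × 7.62939e-05 V = 2.12379 V.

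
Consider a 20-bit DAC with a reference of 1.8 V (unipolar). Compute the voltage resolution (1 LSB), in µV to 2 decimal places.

1.72 µV

Full-scale span = 1.8 V.
LSB = 1.8 / 2^20 = 1.8 / 1048576 = 1.71661e-06 V = 1.72 µV.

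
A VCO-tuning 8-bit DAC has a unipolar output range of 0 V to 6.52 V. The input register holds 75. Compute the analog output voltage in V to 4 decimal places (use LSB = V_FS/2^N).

1.9102 V

LSB = 6.52 V / 2^8 = 25.469 mV.
V_out = 0 + 75 × 0.0254687 V = 1.91016 V.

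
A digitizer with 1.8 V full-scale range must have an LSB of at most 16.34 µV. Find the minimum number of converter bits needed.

17 bits

Number of steps required ≥ 1.8 V / 16.34 µV = 110159.12.
Need 2^N ≥ 110159.12; 2^16 = 65536, 2^17 = 131072.
Minimum N = 17.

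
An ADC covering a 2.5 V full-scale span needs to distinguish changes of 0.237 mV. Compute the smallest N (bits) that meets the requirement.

Number of steps required ≥ 2.5 V / 0.237 mV = 10548.52.
Need 2^N ≥ 10548.52; 2^13 = 8192, 2^14 = 16384.
Minimum N = 14.

14 bits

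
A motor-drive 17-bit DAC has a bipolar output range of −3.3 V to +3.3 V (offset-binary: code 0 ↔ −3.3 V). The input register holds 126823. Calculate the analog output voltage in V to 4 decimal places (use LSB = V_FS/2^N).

3.0860 V

LSB = 6.6 V / 2^17 = 50.35 µV.
V_out = (−3.3) + 126823 × 5.0354e-05 V = 3.08605 V.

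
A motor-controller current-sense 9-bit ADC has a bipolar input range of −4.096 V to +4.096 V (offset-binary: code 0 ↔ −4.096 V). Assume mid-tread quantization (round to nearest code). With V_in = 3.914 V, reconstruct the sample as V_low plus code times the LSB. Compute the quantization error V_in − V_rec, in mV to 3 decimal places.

One LSB is 8.192 V / 512 = 16.000 mV.
(V_in − V_low)/LSB = (3.914 − (−4.096))/0.016 = 500.6250 → code 501 (round).
V_rec = (−4.096) + 501·0.016 = 3.92 V.
Error = 3.914 − 3.92 = -0.006 V = -6.000 mV.

-6.000 mV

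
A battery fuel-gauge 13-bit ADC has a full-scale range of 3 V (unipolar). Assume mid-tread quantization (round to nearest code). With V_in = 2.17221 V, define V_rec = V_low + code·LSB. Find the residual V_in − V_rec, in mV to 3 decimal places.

LSB = 3/2^13 = 366.21 µV.
(2.17221 − 0)/0.000366211 = 5931.5814; round gives code 5932.
Reconstructed: 2.1723633 V.
Difference: -0.000153281 V → -0.153 mV.

-0.153 mV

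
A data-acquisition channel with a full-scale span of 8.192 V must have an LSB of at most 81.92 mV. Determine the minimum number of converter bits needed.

7 bits

Number of steps required ≥ 8.192 V / 81.92 mV = 100.00.
Need 2^N ≥ 100.00; 2^6 = 64, 2^7 = 128.
Minimum N = 7.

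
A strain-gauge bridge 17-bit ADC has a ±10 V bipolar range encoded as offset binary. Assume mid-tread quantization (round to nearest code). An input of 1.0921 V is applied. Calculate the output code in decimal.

code 72693

Full-scale span = 20 V; LSB = 20/2^17 = 152.59 µV.
(V_in − V_low)/LSB = (1.0921 − (−10)) / 0.000152588 = 72693.187.
So the output code is 72693.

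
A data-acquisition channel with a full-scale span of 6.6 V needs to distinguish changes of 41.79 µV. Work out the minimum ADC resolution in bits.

Number of steps required ≥ 6.6 V / 41.79 µV = 157932.52.
Need 2^N ≥ 157932.52; 2^17 = 131072, 2^18 = 262144.
Minimum N = 18.

18 bits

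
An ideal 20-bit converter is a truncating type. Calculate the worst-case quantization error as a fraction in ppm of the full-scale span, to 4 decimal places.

Truncating → worst-case error = 1 LSB = V_FS/2^20, so 1e+06/1048576 = 0.953674 ppm of full scale.

0.9537 ppm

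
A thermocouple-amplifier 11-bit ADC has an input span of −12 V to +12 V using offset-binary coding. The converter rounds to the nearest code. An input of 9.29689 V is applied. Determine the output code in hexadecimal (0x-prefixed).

code 0x719 (decimal 1817)

With 2048 levels over 24 V, one step is 11.719 mV.
Input sits at 1817.335 steps above V_low.
Round → code 1817.
In hexadecimal (0x-prefixed): 0x719.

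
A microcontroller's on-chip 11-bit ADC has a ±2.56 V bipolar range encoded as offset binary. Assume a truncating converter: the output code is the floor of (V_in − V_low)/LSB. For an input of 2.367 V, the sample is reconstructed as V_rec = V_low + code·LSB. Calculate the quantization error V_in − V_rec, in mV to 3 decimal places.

2.000 mV

Step size: 5.12 V ÷ 2^11 = 2.500 mV.
(2.367 − (−2.56))/0.0025 = 1970.8000; ⌊·⌋ gives code 1970.
Code 1970 maps back to (−2.56) + 1970×0.0025 V = 2.365 V.
Difference: 0.002 V → 2.000 mV.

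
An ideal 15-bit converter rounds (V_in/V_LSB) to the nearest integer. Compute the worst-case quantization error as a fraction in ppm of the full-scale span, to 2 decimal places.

15.26 ppm

Rounding → worst-case error = ½ LSB = V_FS/2^16, so 1e+06/65536 = 15.2588 ppm of full scale.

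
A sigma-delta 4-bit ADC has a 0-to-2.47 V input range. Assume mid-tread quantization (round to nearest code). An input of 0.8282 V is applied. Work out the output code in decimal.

LSB = 2.47 V / 16 = 154.375 mV.
(V_in − V_low)/LSB = (0.8282 − 0) / 0.154375 = 5.365.
round(5.365) = 5.

code 5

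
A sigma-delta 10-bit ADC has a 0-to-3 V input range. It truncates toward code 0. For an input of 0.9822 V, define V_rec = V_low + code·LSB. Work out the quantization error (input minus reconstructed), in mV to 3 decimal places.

0.755 mV

Step size: 3 V ÷ 2^10 = 2.930 mV.
(0.9822 − 0)/0.00292969 = 335.2576; ⌊·⌋ gives code 335.
Reconstructed: 0.98144531 V.
Difference: 0.000754688 V → 0.755 mV.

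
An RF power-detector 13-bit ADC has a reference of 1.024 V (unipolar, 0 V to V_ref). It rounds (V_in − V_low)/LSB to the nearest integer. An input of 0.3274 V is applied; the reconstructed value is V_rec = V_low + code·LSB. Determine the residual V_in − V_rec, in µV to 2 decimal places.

LSB = 1.024/2^13 = 125.00 µV.
(0.3274 − 0)/0.000125 = 2619.2000; round gives code 2619.
Code 2619 maps back to 0 + 2619×0.000125 V = 0.327375 V.
V_in − V_rec = 2.5e-05 V = 25.00 µV.

25.00 µV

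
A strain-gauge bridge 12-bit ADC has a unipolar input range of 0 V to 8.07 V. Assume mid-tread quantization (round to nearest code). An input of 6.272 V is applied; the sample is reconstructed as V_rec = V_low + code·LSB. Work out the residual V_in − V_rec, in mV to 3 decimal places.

Step size: 8.07 V ÷ 2^12 = 1.970 mV.
Scaled input = 3183.4092 LSBs, so code = 3183.
V_rec = 0 + 3183·0.00197021 = 6.2711938 V.
Error = 6.272 − 6.2711938 = 0.000806152 V = 0.806 mV.

0.806 mV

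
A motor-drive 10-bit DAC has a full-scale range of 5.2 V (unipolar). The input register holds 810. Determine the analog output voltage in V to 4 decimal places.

4.1133 V

LSB = 5.2 V / 2^10 = 5.078 mV.
V_out = 0 + 810 × 0.00507813 V = 4.11328 V.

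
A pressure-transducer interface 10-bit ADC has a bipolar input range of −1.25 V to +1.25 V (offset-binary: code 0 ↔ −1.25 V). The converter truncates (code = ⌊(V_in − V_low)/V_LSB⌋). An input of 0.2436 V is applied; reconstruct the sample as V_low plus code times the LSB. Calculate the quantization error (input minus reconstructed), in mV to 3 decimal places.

1.901 mV

LSB = 2.5/2^10 = 2.441 mV.
Scaled input = 611.7786 LSBs, so code = 611.
V_rec = (−1.25) + 611·0.00244141 = 0.24169922 V.
Difference: 0.00190078 V → 1.901 mV.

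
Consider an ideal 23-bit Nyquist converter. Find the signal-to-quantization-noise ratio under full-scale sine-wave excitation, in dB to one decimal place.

140.2 dB

SNR ≈ 6.02·N + 1.76 dB = 6.02·23 + 1.76 = 140.22 dB.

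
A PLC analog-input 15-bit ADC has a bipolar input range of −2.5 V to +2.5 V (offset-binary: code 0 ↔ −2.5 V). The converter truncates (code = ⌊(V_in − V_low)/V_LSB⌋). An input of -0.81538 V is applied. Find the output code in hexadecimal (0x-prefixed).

code 0x2B20 (decimal 11040)

Full-scale span = 5 V; LSB = 5/2^15 = 152.59 µV.
(V_in − V_low)/LSB = (-0.81538 − (−2.5)) / 0.000152588 = 11040.326.
Floor → code 11040.
In hexadecimal (0x-prefixed): 0x2B20.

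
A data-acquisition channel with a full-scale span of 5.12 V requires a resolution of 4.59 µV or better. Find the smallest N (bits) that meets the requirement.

Number of steps required ≥ 5.12 V / 4.59 µV = 1115468.41.
Need 2^N ≥ 1115468.41; 2^20 = 1048576, 2^21 = 2097152.
Minimum N = 21.

21 bits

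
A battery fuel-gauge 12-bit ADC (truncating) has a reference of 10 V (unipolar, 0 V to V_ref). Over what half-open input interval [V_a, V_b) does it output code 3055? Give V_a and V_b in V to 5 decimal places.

LSB = 10/2^12 = 2.441 mV.
V_a = V_low + 3055·LSB = 7.4585 V; V_b = V_low + 3056·LSB = 7.46094 V.

[7.45850 V, 7.46094 V)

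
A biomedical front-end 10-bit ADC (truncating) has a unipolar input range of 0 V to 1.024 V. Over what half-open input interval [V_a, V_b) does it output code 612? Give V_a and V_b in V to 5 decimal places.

[0.61200 V, 0.61300 V)

LSB = 1.024/2^10 = 1.000 mV.
V_a = V_low + 612·LSB = 0.612 V; V_b = V_low + 613·LSB = 0.613 V.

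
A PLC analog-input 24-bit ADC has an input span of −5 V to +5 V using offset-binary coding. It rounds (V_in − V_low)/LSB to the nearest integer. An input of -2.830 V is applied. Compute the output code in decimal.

With 16777216 levels over 10 V, one step is 0.60 µV.
(V_in − V_low)/LSB = (-2.830 − (−5)) / 5.96046e-07 = 3640655.872.
round(3640655.872) = 3640656.

code 3640656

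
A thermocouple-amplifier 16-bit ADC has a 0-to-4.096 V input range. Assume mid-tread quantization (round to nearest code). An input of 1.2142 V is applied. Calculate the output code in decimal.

code 19427

Full-scale span = 4.096 V; LSB = 4.096/2^16 = 62.50 µV.
(V_in − V_low)/LSB = (1.2142 − 0) / 6.25e-05 = 19427.200.
So the output code is 19427.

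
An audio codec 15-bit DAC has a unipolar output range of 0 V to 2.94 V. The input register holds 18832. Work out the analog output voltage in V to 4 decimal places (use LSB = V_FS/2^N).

LSB = 2.94 V / 2^15 = 89.72 µV.
V_out = 0 + 18832 × 8.97217e-05 V = 1.68964 V.

1.6896 V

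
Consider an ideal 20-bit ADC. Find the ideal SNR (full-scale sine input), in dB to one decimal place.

122.2 dB

SNR ≈ 6.02·N + 1.76 dB = 6.02·20 + 1.76 = 122.16 dB.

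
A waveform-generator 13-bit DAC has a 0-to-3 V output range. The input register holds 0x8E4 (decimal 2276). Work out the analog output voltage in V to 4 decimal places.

LSB = 3 V / 2^13 = 366.21 µV.
Code 0x8E4 = 2276 decimal.
V_out = 0 + 2276 × 0.000366211 V = 0.833496 V.

0.8335 V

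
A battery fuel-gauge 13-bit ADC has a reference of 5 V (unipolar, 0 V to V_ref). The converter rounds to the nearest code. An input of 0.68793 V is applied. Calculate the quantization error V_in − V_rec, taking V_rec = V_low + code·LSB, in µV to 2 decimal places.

LSB = 5/2^13 = 0.610 mV.
(V_in − V_low)/LSB = (0.68793 − 0)/0.000610352 = 1127.1045 → code 1127 (round).
Code 1127 maps back to 0 + 1127×0.000610352 V = 0.68786621 V.
V_in − V_rec = 6.37891e-05 V = 63.79 µV.

63.79 µV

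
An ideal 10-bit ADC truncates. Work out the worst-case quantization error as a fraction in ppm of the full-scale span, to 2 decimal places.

Truncating → worst-case error = 1 LSB = V_FS/2^10, so 1e+06/1024 = 976.562 ppm of full scale.

976.56 ppm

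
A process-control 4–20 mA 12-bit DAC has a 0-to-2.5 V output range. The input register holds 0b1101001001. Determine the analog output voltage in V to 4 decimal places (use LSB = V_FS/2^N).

0.5133 V

LSB = 2.5 V / 2^12 = 0.610 mV.
Code 0b1101001001 = 841 decimal.
V_out = 0 + 841 × 0.000610352 V = 0.513306 V.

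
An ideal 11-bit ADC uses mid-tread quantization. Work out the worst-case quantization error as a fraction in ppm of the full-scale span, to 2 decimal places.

244.14 ppm

Rounding → worst-case error = ½ LSB = V_FS/2^12, so 1e+06/4096 = 244.141 ppm of full scale.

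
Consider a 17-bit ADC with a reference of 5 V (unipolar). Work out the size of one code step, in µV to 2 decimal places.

38.15 µV

Full-scale span = 5 V.
LSB = 5 / 2^17 = 5 / 131072 = 3.8147e-05 V = 38.15 µV.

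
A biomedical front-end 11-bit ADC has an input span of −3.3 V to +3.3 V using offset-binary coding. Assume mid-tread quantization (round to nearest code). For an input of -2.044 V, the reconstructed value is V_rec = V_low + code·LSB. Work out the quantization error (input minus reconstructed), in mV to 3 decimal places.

Step size: 6.6 V ÷ 2^11 = 3.223 mV.
Scaled input = 389.7406 LSBs, so code = 390.
Code 390 maps back to (−3.3) + 390×0.00322266 V = -2.0431641 V.
Error = -2.044 − (−2.0431641) = -0.000835937 V = -0.836 mV.

-0.836 mV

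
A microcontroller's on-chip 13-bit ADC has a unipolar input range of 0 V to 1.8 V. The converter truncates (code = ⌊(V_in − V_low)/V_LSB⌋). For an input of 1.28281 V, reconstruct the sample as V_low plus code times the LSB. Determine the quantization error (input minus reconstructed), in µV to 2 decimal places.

46.33 µV

Step size: 1.8 V ÷ 2^13 = 219.73 µV.
Scaled input = 5838.2108 LSBs, so code = 5838.
Reconstructed: 1.2827637 V.
Error = 1.28281 − 1.2827637 = 4.63281e-05 V = 46.33 µV.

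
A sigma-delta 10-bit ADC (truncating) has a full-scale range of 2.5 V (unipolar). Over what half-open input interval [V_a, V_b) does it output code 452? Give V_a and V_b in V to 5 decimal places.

LSB = 2.5/2^10 = 2.441 mV.
V_a = V_low + 452·LSB = 1.10352 V; V_b = V_low + 453·LSB = 1.10596 V.

[1.10352 V, 1.10596 V)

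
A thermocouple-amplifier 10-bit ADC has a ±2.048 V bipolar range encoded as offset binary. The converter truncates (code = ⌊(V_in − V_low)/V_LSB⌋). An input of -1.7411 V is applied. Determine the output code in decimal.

code 76

LSB = 4.096 V / 1024 = 4.000 mV.
Input sits at 76.725 steps above V_low.
So the output code is 76.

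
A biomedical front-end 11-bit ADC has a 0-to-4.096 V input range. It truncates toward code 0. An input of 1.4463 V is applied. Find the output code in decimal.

With 2048 levels over 4.096 V, one step is 2.000 mV.
(V_in − V_low)/LSB = (1.4463 − 0) / 0.002 = 723.150.
⌊·⌋(723.150) = 723.

code 723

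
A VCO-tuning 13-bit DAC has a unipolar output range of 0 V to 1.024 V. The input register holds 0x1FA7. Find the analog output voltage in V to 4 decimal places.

LSB = 1.024 V / 2^13 = 125.00 µV.
Code 0x1FA7 = 8103 decimal.
V_out = 0 + 8103 × 0.000125 V = 1.01287 V.

1.0129 V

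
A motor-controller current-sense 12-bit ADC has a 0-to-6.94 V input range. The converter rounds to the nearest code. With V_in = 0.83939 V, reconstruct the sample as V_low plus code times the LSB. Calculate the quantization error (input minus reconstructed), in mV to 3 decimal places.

Step size: 6.94 V ÷ 2^12 = 1.694 mV.
Scaled input = 495.4094 LSBs, so code = 495.
V_rec = 0 + 495·0.00169434 = 0.83869629 V.
V_in − V_rec = 0.000693711 V = 0.694 mV.

0.694 mV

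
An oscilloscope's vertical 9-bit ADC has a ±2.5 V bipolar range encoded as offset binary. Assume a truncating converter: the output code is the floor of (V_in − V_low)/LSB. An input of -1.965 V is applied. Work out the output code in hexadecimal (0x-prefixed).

With 512 levels over 5 V, one step is 9.766 mV.
(-1.965 − (−2.5)) / 0.00976562 = 54.784 LSBs.
Floor → code 54.
In hexadecimal (0x-prefixed): 0x36.

code 0x36 (decimal 54)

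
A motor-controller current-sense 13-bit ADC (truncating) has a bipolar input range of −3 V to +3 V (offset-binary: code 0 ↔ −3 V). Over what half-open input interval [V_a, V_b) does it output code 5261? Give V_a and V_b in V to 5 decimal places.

[0.85327 V, 0.85400 V)

LSB = 6/2^13 = 0.732 mV.
V_a = V_low + 5261·LSB = 0.853271 V; V_b = V_low + 5262·LSB = 0.854004 V.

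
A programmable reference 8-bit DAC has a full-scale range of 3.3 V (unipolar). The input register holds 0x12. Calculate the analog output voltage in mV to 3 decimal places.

232.031 mV

LSB = 3.3 V / 2^8 = 12.891 mV.
Code 0x12 = 18 decimal.
V_out = 0 + 18 × 0.0128906 V = 0.232031 V.
= 232.031 mV.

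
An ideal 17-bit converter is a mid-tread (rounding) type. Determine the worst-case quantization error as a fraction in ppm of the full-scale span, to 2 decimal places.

Rounding → worst-case error = ½ LSB = V_FS/2^18, so 1e+06/262144 = 3.8147 ppm of full scale.

3.81 ppm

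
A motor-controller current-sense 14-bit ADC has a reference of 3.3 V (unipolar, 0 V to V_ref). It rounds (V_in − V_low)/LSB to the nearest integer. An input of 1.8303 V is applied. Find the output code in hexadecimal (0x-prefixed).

code 0x237F (decimal 9087)

With 16384 levels over 3.3 V, one step is 201.42 µV.
(V_in − V_low)/LSB = (1.8303 − 0) / 0.000201416 = 9087.162.
So the output code is 9087.
In hexadecimal (0x-prefixed): 0x237F.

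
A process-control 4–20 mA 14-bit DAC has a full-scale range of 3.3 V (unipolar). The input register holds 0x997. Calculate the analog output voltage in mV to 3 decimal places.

494.476 mV

LSB = 3.3 V / 2^14 = 201.42 µV.
Code 0x997 = 2455 decimal.
V_out = 0 + 2455 × 0.000201416 V = 0.494476 V.
= 494.476 mV.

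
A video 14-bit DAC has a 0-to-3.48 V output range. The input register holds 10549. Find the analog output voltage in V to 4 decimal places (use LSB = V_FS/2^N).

LSB = 3.48 V / 2^14 = 212.40 µV.
V_out = 0 + 10549 × 0.000212402 V = 2.24063 V.

2.2406 V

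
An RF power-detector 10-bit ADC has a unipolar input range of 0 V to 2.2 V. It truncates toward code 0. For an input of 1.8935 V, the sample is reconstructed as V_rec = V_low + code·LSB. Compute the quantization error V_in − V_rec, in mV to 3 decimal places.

0.727 mV

LSB = 2.2/2^10 = 2.148 mV.
Scaled input = 881.3382 LSBs, so code = 881.
V_rec = 0 + 881·0.00214844 = 1.8927734 V.
Error = 1.8935 − 1.8927734 = 0.000726562 V = 0.727 mV.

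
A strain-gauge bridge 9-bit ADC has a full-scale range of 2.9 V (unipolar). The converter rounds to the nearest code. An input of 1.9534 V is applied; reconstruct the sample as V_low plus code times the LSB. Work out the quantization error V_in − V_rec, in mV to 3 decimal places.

-0.702 mV

LSB = 2.9/2^9 = 5.664 mV.
Scaled input = 344.8761 LSBs, so code = 345.
Code 345 maps back to 0 + 345×0.00566406 V = 1.9541016 V.
Difference: -0.000701563 V → -0.702 mV.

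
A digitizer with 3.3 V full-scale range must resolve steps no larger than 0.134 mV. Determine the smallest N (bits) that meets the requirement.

Number of steps required ≥ 3.3 V / 0.134 mV = 24626.87.
Need 2^N ≥ 24626.87; 2^14 = 16384, 2^15 = 32768.
Minimum N = 15.

15 bits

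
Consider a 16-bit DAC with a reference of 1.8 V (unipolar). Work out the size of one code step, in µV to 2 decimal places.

Full-scale span = 1.8 V.
LSB = 1.8 / 2^16 = 1.8 / 65536 = 2.74658e-05 V = 27.47 µV.

27.47 µV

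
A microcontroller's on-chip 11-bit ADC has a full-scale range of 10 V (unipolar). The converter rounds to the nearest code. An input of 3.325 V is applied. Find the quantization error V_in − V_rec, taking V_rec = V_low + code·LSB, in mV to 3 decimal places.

One LSB is 10 V / 2048 = 4.883 mV.
(3.325 − 0)/0.00488281 = 680.9600; round gives code 681.
Code 681 maps back to 0 + 681×0.00488281 V = 3.3251953 V.
V_in − V_rec = -0.000195313 V = -0.195 mV.

-0.195 mV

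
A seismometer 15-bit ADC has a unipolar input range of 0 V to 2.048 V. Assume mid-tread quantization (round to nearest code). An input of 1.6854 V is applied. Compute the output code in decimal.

code 26966

Full-scale span = 2.048 V; LSB = 2.048/2^15 = 62.50 µV.
(V_in − V_low)/LSB = (1.6854 − 0) / 6.25e-05 = 26966.400.
So the output code is 26966.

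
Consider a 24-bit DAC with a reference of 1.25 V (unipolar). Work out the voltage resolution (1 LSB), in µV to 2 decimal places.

0.07 µV

Full-scale span = 1.25 V.
LSB = 1.25 / 2^24 = 1.25 / 16777216 = 7.45058e-08 V = 0.07 µV.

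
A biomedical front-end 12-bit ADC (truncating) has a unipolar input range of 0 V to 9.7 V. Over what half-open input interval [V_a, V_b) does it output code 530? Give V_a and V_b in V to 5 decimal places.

LSB = 9.7/2^12 = 2.368 mV.
V_a = V_low + 530·LSB = 1.25513 V; V_b = V_low + 531·LSB = 1.2575 V.

[1.25513 V, 1.25750 V)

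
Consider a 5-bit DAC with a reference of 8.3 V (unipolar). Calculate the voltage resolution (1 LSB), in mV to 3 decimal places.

Full-scale span = 8.3 V.
LSB = 8.3 / 2^5 = 8.3 / 32 = 0.259375 V = 259.375 mV.

259.375 mV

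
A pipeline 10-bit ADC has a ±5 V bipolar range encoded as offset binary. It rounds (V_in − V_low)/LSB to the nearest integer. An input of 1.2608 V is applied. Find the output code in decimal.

code 641

Full-scale span = 10 V; LSB = 10/2^10 = 9.766 mV.
(V_in − V_low)/LSB = (1.2608 − (−5)) / 0.00976562 = 641.106.
Round → code 641.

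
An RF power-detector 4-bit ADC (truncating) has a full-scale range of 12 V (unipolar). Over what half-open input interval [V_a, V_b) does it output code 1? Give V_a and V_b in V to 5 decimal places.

LSB = 12/2^4 = 0.7500 V.
V_a = V_low + 1·LSB = 0.75 V; V_b = V_low + 2·LSB = 1.5 V.

[0.75000 V, 1.50000 V)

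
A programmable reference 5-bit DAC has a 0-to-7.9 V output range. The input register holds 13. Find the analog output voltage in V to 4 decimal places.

3.2094 V

LSB = 7.9 V / 2^5 = 246.875 mV.
V_out = 0 + 13 × 0.246875 V = 3.20938 V.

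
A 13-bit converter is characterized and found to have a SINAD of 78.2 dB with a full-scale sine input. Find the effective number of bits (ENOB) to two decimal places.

ENOB = (SINAD − 1.76) / 6.02 = (78.2 − 1.76)/6.02 = 12.698.

12.70 bits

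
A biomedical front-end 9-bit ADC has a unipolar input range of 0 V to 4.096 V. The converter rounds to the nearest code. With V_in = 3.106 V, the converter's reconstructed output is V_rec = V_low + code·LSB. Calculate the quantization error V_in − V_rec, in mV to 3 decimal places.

LSB = 4.096/2^9 = 8.000 mV.
(3.106 − 0)/0.008 = 388.2500; round gives code 388.
Reconstructed: 3.104 V.
Difference: 0.002 V → 2.000 mV.

2.000 mV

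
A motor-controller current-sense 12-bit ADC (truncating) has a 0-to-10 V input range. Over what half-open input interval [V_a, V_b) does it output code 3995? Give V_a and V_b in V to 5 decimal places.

LSB = 10/2^12 = 2.441 mV.
V_a = V_low + 3995·LSB = 9.75342 V; V_b = V_low + 3996·LSB = 9.75586 V.

[9.75342 V, 9.75586 V)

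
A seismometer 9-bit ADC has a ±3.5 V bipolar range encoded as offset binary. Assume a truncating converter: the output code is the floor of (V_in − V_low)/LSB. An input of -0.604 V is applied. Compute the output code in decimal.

Full-scale span = 7 V; LSB = 7/2^9 = 13.672 mV.
(-0.604 − (−3.5)) / 0.0136719 = 211.822 LSBs.
Floor → code 211.

code 211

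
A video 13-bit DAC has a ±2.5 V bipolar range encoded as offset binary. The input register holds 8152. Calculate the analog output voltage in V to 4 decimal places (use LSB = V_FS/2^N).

LSB = 5 V / 2^13 = 0.610 mV.
V_out = (−2.5) + 8152 × 0.000610352 V = 2.47559 V.

2.4756 V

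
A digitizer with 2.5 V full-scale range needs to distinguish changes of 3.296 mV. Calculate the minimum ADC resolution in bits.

Number of steps required ≥ 2.5 V / 3.296 mV = 758.50.
Need 2^N ≥ 758.50; 2^9 = 512, 2^10 = 1024.
Minimum N = 10.

10 bits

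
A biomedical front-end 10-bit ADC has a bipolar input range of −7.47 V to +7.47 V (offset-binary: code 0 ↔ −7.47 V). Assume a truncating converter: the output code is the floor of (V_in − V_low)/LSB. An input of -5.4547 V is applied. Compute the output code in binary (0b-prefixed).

code 0b10001010 (decimal 138)

LSB = 14.94 V / 1024 = 14.590 mV.
Input sits at 138.130 steps above V_low.
Floor → code 138.
In binary (0b-prefixed): 0b10001010.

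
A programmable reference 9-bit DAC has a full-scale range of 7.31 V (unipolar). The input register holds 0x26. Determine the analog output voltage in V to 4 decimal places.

0.5425 V

LSB = 7.31 V / 2^9 = 14.277 mV.
Code 0x26 = 38 decimal.
V_out = 0 + 38 × 0.0142773 V = 0.542539 V.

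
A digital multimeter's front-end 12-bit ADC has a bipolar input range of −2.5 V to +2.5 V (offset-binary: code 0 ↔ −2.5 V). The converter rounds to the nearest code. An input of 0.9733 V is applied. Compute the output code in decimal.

Full-scale span = 5 V; LSB = 5/2^12 = 1.221 mV.
Input sits at 2845.327 steps above V_low.
round(2845.327) = 2845.

code 2845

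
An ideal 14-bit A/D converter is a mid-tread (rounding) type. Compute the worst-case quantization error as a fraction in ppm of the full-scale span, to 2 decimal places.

Rounding → worst-case error = ½ LSB = V_FS/2^15, so 1e+06/32768 = 30.5176 ppm of full scale.

30.52 ppm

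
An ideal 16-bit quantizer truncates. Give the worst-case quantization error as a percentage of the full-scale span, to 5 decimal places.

Truncating → worst-case error = 1 LSB = V_FS/2^16, so 100/65536 = 0.00152588 % of full scale.

0.00153 %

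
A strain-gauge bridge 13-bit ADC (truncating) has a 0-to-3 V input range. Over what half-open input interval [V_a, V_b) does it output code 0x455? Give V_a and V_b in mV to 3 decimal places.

[406.128 mV, 406.494 mV)

LSB = 3/2^13 = 366.21 µV.
Code 0x455 = 1109 decimal.
V_a = V_low + 1109·LSB = 0.406128 V; V_b = V_low + 1110·LSB = 0.406494 V.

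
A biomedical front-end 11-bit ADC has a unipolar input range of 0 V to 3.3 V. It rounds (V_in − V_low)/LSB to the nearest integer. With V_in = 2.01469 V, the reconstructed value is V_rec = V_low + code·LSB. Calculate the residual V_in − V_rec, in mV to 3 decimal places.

LSB = 3.3/2^11 = 1.611 mV.
Scaled input = 1250.3288 LSBs, so code = 1250.
Code 1250 maps back to 0 + 1250×0.00161133 V = 2.0141602 V.
Error = 2.01469 − 2.0141602 = 0.000529844 V = 0.530 mV.

0.530 mV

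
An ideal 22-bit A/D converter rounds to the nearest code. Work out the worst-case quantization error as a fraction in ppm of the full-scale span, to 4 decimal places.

Rounding → worst-case error = ½ LSB = V_FS/2^23, so 1e+06/8388608 = 0.119209 ppm of full scale.

0.1192 ppm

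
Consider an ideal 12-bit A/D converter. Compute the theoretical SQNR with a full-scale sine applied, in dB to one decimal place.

74.0 dB

SNR ≈ 6.02·N + 1.76 dB = 6.02·12 + 1.76 = 74.00 dB.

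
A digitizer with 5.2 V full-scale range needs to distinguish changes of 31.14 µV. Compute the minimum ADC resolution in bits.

18 bits

Number of steps required ≥ 5.2 V / 31.14 µV = 166987.80.
Need 2^N ≥ 166987.80; 2^17 = 131072, 2^18 = 262144.
Minimum N = 18.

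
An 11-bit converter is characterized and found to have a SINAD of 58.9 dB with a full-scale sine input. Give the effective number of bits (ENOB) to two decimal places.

9.49 bits

ENOB = (SINAD − 1.76) / 6.02 = (58.9 − 1.76)/6.02 = 9.492.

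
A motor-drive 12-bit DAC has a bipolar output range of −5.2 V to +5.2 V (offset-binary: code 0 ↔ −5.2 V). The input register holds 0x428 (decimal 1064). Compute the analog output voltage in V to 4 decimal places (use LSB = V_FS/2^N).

LSB = 10.4 V / 2^12 = 2.539 mV.
Code 0x428 = 1064 decimal.
V_out = (−5.2) + 1064 × 0.00253906 V = -2.49844 V.

-2.4984 V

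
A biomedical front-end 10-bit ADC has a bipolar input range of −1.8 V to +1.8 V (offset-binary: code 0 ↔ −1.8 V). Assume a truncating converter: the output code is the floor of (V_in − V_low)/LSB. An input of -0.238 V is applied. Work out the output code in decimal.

code 444

With 1024 levels over 3.6 V, one step is 3.516 mV.
Input sits at 444.302 steps above V_low.
So the output code is 444.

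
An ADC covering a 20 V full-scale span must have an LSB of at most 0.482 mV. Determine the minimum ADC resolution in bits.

Number of steps required ≥ 20 V / 0.482 mV = 41493.78.
Need 2^N ≥ 41493.78; 2^15 = 32768, 2^16 = 65536.
Minimum N = 16.

16 bits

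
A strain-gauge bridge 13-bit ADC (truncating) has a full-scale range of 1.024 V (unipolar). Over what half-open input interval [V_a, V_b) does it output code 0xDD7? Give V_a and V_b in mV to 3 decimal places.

[442.875 mV, 443.000 mV)

LSB = 1.024/2^13 = 125.00 µV.
Code 0xDD7 = 3543 decimal.
V_a = V_low + 3543·LSB = 0.442875 V; V_b = V_low + 3544·LSB = 0.443 V.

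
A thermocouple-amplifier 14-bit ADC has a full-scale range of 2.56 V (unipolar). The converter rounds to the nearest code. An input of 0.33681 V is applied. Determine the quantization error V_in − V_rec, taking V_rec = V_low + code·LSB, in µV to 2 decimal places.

One LSB is 2.56 V / 16384 = 156.25 µV.
Scaled input = 2155.5840 LSBs, so code = 2156.
Reconstructed: 0.336875 V.
V_in − V_rec = -6.5e-05 V = -65.00 µV.

-65.00 µV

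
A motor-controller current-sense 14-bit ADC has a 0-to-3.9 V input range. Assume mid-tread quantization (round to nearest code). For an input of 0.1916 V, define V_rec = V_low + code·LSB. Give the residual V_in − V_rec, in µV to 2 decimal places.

-19.87 µV

One LSB is 3.9 V / 16384 = 238.04 µV.
Scaled input = 804.9165 LSBs, so code = 805.
Reconstructed: 0.19161987 V.
Error = 0.1916 − 0.19161987 = -1.9873e-05 V = -19.87 µV.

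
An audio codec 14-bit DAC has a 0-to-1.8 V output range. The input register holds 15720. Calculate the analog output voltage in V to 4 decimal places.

LSB = 1.8 V / 2^14 = 109.86 µV.
V_out = 0 + 15720 × 0.000109863 V = 1.72705 V.

1.7271 V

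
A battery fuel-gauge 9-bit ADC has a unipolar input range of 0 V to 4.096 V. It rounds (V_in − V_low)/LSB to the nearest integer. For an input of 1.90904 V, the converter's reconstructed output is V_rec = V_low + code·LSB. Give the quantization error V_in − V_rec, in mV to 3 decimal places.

LSB = 4.096/2^9 = 8.000 mV.
(1.90904 − 0)/0.008 = 238.6300; round gives code 239.
Reconstructed: 1.912 V.
V_in − V_rec = -0.00296 V = -2.960 mV.

-2.960 mV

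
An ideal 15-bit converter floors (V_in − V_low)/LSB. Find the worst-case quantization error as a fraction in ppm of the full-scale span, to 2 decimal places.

Truncating → worst-case error = 1 LSB = V_FS/2^15, so 1e+06/32768 = 30.5176 ppm of full scale.

30.52 ppm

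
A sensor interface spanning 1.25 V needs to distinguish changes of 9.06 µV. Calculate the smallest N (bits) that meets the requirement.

18 bits

Number of steps required ≥ 1.25 V / 9.06 µV = 137969.09.
Need 2^N ≥ 137969.09; 2^17 = 131072, 2^18 = 262144.
Minimum N = 18.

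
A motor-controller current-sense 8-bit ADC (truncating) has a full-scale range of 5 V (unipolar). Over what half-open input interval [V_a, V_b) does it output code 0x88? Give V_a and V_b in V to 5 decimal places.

[2.65625 V, 2.67578 V)

LSB = 5/2^8 = 19.531 mV.
Code 0x88 = 136 decimal.
V_a = V_low + 136·LSB = 2.65625 V; V_b = V_low + 137·LSB = 2.67578 V.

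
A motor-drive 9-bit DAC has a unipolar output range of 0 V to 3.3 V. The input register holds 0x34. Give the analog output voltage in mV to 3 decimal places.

LSB = 3.3 V / 2^9 = 6.445 mV.
Code 0x34 = 52 decimal.
V_out = 0 + 52 × 0.00644531 V = 0.335156 V.
= 335.156 mV.

335.156 mV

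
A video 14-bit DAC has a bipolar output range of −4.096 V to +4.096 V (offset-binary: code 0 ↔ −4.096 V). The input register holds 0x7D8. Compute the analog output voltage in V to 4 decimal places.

-3.0920 V

LSB = 8.192 V / 2^14 = 0.500 mV.
Code 0x7D8 = 2008 decimal.
V_out = (−4.096) + 2008 × 0.0005 V = -3.092 V.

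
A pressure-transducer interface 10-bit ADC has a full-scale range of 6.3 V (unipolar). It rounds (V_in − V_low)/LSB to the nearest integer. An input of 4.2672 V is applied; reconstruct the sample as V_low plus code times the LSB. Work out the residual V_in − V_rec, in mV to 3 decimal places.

Step size: 6.3 V ÷ 2^10 = 6.152 mV.
(4.2672 − 0)/0.00615234 = 693.5893; round gives code 694.
Code 694 maps back to 0 + 694×0.00615234 V = 4.2697266 V.
Error = 4.2672 − 4.2697266 = -0.00252656 V = -2.527 mV.

-2.527 mV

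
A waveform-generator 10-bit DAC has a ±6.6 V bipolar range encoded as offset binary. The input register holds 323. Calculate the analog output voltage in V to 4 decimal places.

-2.4363 V

LSB = 13.2 V / 2^10 = 12.891 mV.
V_out = (−6.6) + 323 × 0.0128906 V = -2.43633 V.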